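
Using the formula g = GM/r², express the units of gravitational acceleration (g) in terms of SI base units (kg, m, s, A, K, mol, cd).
Units of each symbol in g = GM/r²:
  G (gravitational constant): m³/(kg·s²)
  M (mass): kg
  r (distance): m  → to the power 2 in the denominator, contributes 1/m²

Multiplying the contributions: [m³/(kg·s²)] · [kg] · [1/m²]
Adding exponents of each base unit: m: 1, s: -2
SI base units of gravitational acceleration: m/s²

Answer: m/s²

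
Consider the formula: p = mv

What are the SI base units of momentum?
Units of each symbol in p = mv:
  m (mass): kg
  v (velocity): m/s

Multiplying the contributions: [kg] · [m/s]
Adding exponents of each base unit: kg: 1, m: 1, s: -1
SI base units of momentum: kg·m/s

Answer: kg·m/s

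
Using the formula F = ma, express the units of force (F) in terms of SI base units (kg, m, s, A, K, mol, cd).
Units of each symbol in F = ma:
  m (mass): kg
  a (acceleration): m/s²

Multiplying the contributions: [kg] · [m/s²]
Adding exponents of each base unit: kg: 1, m: 1, s: -2
SI base units of force: kg·m/s²

Answer: kg·m/s²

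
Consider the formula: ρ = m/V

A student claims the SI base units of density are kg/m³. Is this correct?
Units of each symbol in ρ = m/V:
  m (mass): kg
  V (volume): m³  → in the denominator, contributes 1/m³

Multiplying the contributions: [kg] · [1/m³]
Adding exponents of each base unit: kg: 1, m: -3
SI base units of density: kg/m³

The claimed units kg/m³ match the derived units, so the claim is correct.

Answer: Yes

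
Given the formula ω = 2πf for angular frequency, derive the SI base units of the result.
Units of each symbol in ω = 2πf:
  f (frequency): 1/s
  The factor 2π is dimensionless.

Multiplying the contributions: [1/s]
Adding exponents of each base unit: s: -1
SI base units of angular frequency: 1/s

Answer: 1/s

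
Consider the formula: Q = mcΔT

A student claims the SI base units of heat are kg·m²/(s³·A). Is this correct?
Units of each symbol in Q = mcΔT:
  m (mass): kg
  c (specific heat capacity, in J/(kg·K)): m²/(s²·K)
  ΔT (temperature change): K

Multiplying the contributions: [kg] · [m²/(s²·K)] · [K]
Adding exponents of each base unit: kg: 1, m: 2, s: -2
SI base units of heat: kg·m²/s²

The claimed units kg·m²/(s³·A) (exponents kg: 1, m: 2, s: -3, A: -1) do not match the derived units kg·m²/s² (exponents kg: 1, m: 2, s: -2), so the claim is incorrect.

Answer: No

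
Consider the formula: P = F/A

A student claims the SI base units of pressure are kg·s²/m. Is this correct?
Units of each symbol in P = F/A:
  F (force): kg·m/s²
  A (area): m²  → in the denominator, contributes 1/m²

Multiplying the contributions: [kg·m/s²] · [1/m²]
Adding exponents of each base unit: kg: 1, m: -1, s: -2
SI base units of pressure: kg/(m·s²)

The claimed units kg·s²/m (exponents kg: 1, m: -1, s: 2) do not match the derived units kg/(m·s²) (exponents kg: 1, m: -1, s: -2), so the claim is incorrect.

Answer: No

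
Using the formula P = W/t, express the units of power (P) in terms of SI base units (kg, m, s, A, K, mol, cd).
Units of each symbol in P = W/t:
  W (work): kg·m²/s²
  t (time): s  → in the denominator, contributes 1/s

Multiplying the contributions: [kg·m²/s²] · [1/s]
Adding exponents of each base unit: kg: 1, m: 2, s: -3
SI base units of power: kg·m²/s³

Answer: kg·m²/s³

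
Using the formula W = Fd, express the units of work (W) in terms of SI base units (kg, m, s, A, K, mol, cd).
Units of each symbol in W = Fd:
  F (force): kg·m/s²
  d (displacement): m

Multiplying the contributions: [kg·m/s²] · [m]
Adding exponents of each base unit: kg: 1, m: 2, s: -2
SI base units of work: kg·m²/s²

Answer: kg·m²/s²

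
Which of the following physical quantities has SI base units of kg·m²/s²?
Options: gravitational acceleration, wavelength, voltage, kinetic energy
Checking the SI base units of each option:
  gravitational acceleration (g = GM/r²): m/s²  ✗
  wavelength (λ = v/f): m  ✗
  voltage (V = IR): kg·m²/(s³·A)  ✗
  kinetic energy (E = ½mv²): kg·m²/s²  ✓ matches

Only kinetic energy has units kg·m²/s².

Answer: kinetic energy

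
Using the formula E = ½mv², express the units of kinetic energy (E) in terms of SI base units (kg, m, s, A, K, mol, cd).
Units of each symbol in E = ½mv²:
  m (mass): kg
  v (speed): m/s  → to the power 2, contributes m²/s²
  The factor ½ is dimensionless.

Multiplying the contributions: [kg] · [m²/s²]
Adding exponents of each base unit: kg: 1, m: 2, s: -2
SI base units of kinetic energy: kg·m²/s²

Answer: kg·m²/s²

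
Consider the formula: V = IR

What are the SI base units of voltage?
Units of each symbol in V = IR:
  I (current): A
  R (resistance, in ohms): kg·m²/(s³·A²)

Multiplying the contributions: [A] · [kg·m²/(s³·A²)]
Adding exponents of each base unit: kg: 1, m: 2, s: -3, A: -1
SI base units of voltage: kg·m²/(s³·A)

Answer: kg·m²/(s³·A)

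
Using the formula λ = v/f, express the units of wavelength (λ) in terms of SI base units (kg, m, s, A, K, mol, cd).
Units of each symbol in λ = v/f:
  v (wave speed): m/s
  f (frequency): 1/s  → in the denominator, contributes s

Multiplying the contributions: [m/s] · [s]
Adding exponents of each base unit: m: 1
SI base units of wavelength: m

Answer: m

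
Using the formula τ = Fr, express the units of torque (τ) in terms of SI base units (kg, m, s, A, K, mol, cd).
Units of each symbol in τ = Fr:
  F (force): kg·m/s²
  r (lever arm): m

Multiplying the contributions: [kg·m/s²] · [m]
Adding exponents of each base unit: kg: 1, m: 2, s: -2
SI base units of torque: kg·m²/s²

Answer: kg·m²/s²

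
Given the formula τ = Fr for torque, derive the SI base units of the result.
Units of each symbol in τ = Fr:
  F (force): kg·m/s²
  r (lever arm): m

Multiplying the contributions: [kg·m/s²] · [m]
Adding exponents of each base unit: kg: 1, m: 2, s: -2
SI base units of torque: kg·m²/s²

Answer: kg·m²/s²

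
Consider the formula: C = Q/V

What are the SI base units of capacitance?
Units of each symbol in C = Q/V:
  Q (charge, in coulombs): s·A
  V (voltage, in volts): kg·m²/(s³·A)  → in the denominator, contributes s³·A/(kg·m²)

Multiplying the contributions: [s·A] · [s³·A/(kg·m²)]
Adding exponents of each base unit: kg: -1, m: -2, s: 4, A: 2
SI base units of capacitance: s⁴·A²/(kg·m²)

Answer: s⁴·A²/(kg·m²)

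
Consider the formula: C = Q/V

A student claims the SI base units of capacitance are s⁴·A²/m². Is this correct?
Units of each symbol in C = Q/V:
  Q (charge, in coulombs): s·A
  V (voltage, in volts): kg·m²/(s³·A)  → in the denominator, contributes s³·A/(kg·m²)

Multiplying the contributions: [s·A] · [s³·A/(kg·m²)]
Adding exponents of each base unit: kg: -1, m: -2, s: 4, A: 2
SI base units of capacitance: s⁴·A²/(kg·m²)

The claimed units s⁴·A²/m² (exponents m: -2, s: 4, A: 2) do not match the derived units s⁴·A²/(kg·m²) (exponents kg: -1, m: -2, s: 4, A: 2), so the claim is incorrect.

Answer: No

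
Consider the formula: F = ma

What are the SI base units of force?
Units of each symbol in F = ma:
  m (mass): kg
  a (acceleration): m/s²

Multiplying the contributions: [kg] · [m/s²]
Adding exponents of each base unit: kg: 1, m: 1, s: -2
SI base units of force: kg·m/s²

Answer: kg·m/s²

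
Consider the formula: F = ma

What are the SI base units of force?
Units of each symbol in F = ma:
  m (mass): kg
  a (acceleration): m/s²

Multiplying the contributions: [kg] · [m/s²]
Adding exponents of each base unit: kg: 1, m: 1, s: -2
SI base units of force: kg·m/s²

Answer: kg·m/s²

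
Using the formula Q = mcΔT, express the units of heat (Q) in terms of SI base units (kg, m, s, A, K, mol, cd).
Units of each symbol in Q = mcΔT:
  m (mass): kg
  c (specific heat capacity, in J/(kg·K)): m²/(s²·K)
  ΔT (temperature change): K

Multiplying the contributions: [kg] · [m²/(s²·K)] · [K]
Adding exponents of each base unit: kg: 1, m: 2, s: -2
SI base units of heat: kg·m²/s²

Answer: kg·m²/s²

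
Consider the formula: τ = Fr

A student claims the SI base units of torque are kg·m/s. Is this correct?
Units of each symbol in τ = Fr:
  F (force): kg·m/s²
  r (lever arm): m

Multiplying the contributions: [kg·m/s²] · [m]
Adding exponents of each base unit: kg: 1, m: 2, s: -2
SI base units of torque: kg·m²/s²

The claimed units kg·m/s (exponents kg: 1, m: 1, s: -1) do not match the derived units kg·m²/s² (exponents kg: 1, m: 2, s: -2), so the claim is incorrect.

Answer: No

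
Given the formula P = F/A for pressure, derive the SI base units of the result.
Units of each symbol in P = F/A:
  F (force): kg·m/s²
  A (area): m²  → in the denominator, contributes 1/m²

Multiplying the contributions: [kg·m/s²] · [1/m²]
Adding exponents of each base unit: kg: 1, m: -1, s: -2
SI base units of pressure: kg/(m·s²)

Answer: kg/(m·s²)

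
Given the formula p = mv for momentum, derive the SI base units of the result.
Units of each symbol in p = mv:
  m (mass): kg
  v (velocity): m/s

Multiplying the contributions: [kg] · [m/s]
Adding exponents of each base unit: kg: 1, m: 1, s: -1
SI base units of momentum: kg·m/s

Answer: kg·m/s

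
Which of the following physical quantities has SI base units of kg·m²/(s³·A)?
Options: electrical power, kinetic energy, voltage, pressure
Checking the SI base units of each option:
  electrical power (P = IV): kg·m²/s³  ✗
  kinetic energy (E = ½mv²): kg·m²/s²  ✗
  voltage (V = IR): kg·m²/(s³·A)  ✓ matches
  pressure (P = F/A): kg/(m·s²)  ✗

Only voltage has units kg·m²/(s³·A).

Answer: voltage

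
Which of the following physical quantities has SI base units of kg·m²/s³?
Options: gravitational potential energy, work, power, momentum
Checking the SI base units of each option:
  gravitational potential energy (U = -GMm/r): kg·m²/s²  ✗
  work (W = Fd): kg·m²/s²  ✗
  power (P = W/t): kg·m²/s³  ✓ matches
  momentum (p = mv): kg·m/s  ✗

Only power has units kg·m²/s³.

Answer: power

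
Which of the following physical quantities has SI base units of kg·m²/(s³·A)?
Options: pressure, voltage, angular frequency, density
Checking the SI base units of each option:
  pressure (P = F/A): kg/(m·s²)  ✗
  voltage (V = IR): kg·m²/(s³·A)  ✓ matches
  angular frequency (ω = 2πf): 1/s  ✗
  density (ρ = m/V): kg/m³  ✗

Only voltage has units kg·m²/(s³·A).

Answer: voltage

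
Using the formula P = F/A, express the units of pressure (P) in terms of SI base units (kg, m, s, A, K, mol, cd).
Units of each symbol in P = F/A:
  F (force): kg·m/s²
  A (area): m²  → in the denominator, contributes 1/m²

Multiplying the contributions: [kg·m/s²] · [1/m²]
Adding exponents of each base unit: kg: 1, m: -1, s: -2
SI base units of pressure: kg/(m·s²)

Answer: kg/(m·s²)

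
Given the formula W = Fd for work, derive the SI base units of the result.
Units of each symbol in W = Fd:
  F (force): kg·m/s²
  d (displacement): m

Multiplying the contributions: [kg·m/s²] · [m]
Adding exponents of each base unit: kg: 1, m: 2, s: -2
SI base units of work: kg·m²/s²

Answer: kg·m²/s²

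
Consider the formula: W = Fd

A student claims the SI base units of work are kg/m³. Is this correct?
Units of each symbol in W = Fd:
  F (force): kg·m/s²
  d (displacement): m

Multiplying the contributions: [kg·m/s²] · [m]
Adding exponents of each base unit: kg: 1, m: 2, s: -2
SI base units of work: kg·m²/s²

The claimed units kg/m³ (exponents kg: 1, m: -3) do not match the derived units kg·m²/s² (exponents kg: 1, m: 2, s: -2), so the claim is incorrect.

Answer: No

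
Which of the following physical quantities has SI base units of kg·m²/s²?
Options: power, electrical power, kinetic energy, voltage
Checking the SI base units of each option:
  power (P = W/t): kg·m²/s³  ✗
  electrical power (P = IV): kg·m²/s³  ✗
  kinetic energy (E = ½mv²): kg·m²/s²  ✓ matches
  voltage (V = IR): kg·m²/(s³·A)  ✗

Only kinetic energy has units kg·m²/s².

Answer: kinetic energy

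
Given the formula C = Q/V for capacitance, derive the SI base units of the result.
Units of each symbol in C = Q/V:
  Q (charge, in coulombs): s·A
  V (voltage, in volts): kg·m²/(s³·A)  → in the denominator, contributes s³·A/(kg·m²)

Multiplying the contributions: [s·A] · [s³·A/(kg·m²)]
Adding exponents of each base unit: kg: -1, m: -2, s: 4, A: 2
SI base units of capacitance: s⁴·A²/(kg·m²)

Answer: s⁴·A²/(kg·m²)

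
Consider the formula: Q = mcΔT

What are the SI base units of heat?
Units of each symbol in Q = mcΔT:
  m (mass): kg
  c (specific heat capacity, in J/(kg·K)): m²/(s²·K)
  ΔT (temperature change): K

Multiplying the contributions: [kg] · [m²/(s²·K)] · [K]
Adding exponents of each base unit: kg: 1, m: 2, s: -2
SI base units of heat: kg·m²/s²

Answer: kg·m²/s²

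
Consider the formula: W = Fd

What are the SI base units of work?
Units of each symbol in W = Fd:
  F (force): kg·m/s²
  d (displacement): m

Multiplying the contributions: [kg·m/s²] · [m]
Adding exponents of each base unit: kg: 1, m: 2, s: -2
SI base units of work: kg·m²/s²

Answer: kg·m²/s²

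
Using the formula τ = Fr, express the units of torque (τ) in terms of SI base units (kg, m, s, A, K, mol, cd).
Units of each symbol in τ = Fr:
  F (force): kg·m/s²
  r (lever arm): m

Multiplying the contributions: [kg·m/s²] · [m]
Adding exponents of each base unit: kg: 1, m: 2, s: -2
SI base units of torque: kg·m²/s²

Answer: kg·m²/s²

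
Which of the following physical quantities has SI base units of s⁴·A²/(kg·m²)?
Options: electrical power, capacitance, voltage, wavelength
Checking the SI base units of each option:
  electrical power (P = IV): kg·m²/s³  ✗
  capacitance (C = Q/V): s⁴·A²/(kg·m²)  ✓ matches
  voltage (V = IR): kg·m²/(s³·A)  ✗
  wavelength (λ = v/f): m  ✗

Only capacitance has units s⁴·A²/(kg·m²).

Answer: capacitance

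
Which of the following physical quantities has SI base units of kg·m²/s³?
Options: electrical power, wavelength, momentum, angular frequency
Checking the SI base units of each option:
  electrical power (P = IV): kg·m²/s³  ✓ matches
  wavelength (λ = v/f): m  ✗
  momentum (p = mv): kg·m/s  ✗
  angular frequency (ω = 2πf): 1/s  ✗

Only electrical power has units kg·m²/s³.

Answer: electrical power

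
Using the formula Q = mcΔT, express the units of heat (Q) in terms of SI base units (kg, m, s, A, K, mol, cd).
Units of each symbol in Q = mcΔT:
  m (mass): kg
  c (specific heat capacity, in J/(kg·K)): m²/(s²·K)
  ΔT (temperature change): K

Multiplying the contributions: [kg] · [m²/(s²·K)] · [K]
Adding exponents of each base unit: kg: 1, m: 2, s: -2
SI base units of heat: kg·m²/s²

Answer: kg·m²/s²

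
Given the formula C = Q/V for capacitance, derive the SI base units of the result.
Units of each symbol in C = Q/V:
  Q (charge, in coulombs): s·A
  V (voltage, in volts): kg·m²/(s³·A)  → in the denominator, contributes s³·A/(kg·m²)

Multiplying the contributions: [s·A] · [s³·A/(kg·m²)]
Adding exponents of each base unit: kg: -1, m: -2, s: 4, A: 2
SI base units of capacitance: s⁴·A²/(kg·m²)

Answer: s⁴·A²/(kg·m²)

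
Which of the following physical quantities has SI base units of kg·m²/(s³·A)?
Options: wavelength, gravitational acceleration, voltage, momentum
Checking the SI base units of each option:
  wavelength (λ = v/f): m  ✗
  gravitational acceleration (g = GM/r²): m/s²  ✗
  voltage (V = IR): kg·m²/(s³·A)  ✓ matches
  momentum (p = mv): kg·m/s  ✗

Only voltage has units kg·m²/(s³·A).

Answer: voltage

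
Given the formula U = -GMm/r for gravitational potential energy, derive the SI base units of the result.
Units of each symbol in U = -GMm/r:
  G (gravitational constant): m³/(kg·s²)
  M (mass): kg
  m (mass): kg
  r (distance): m  → in the denominator, contributes 1/m
  The minus sign does not affect the units.

Multiplying the contributions: [m³/(kg·s²)] · [kg] · [kg] · [1/m]
Adding exponents of each base unit: kg: 1, m: 2, s: -2
SI base units of gravitational potential energy: kg·m²/s²

Answer: kg·m²/s²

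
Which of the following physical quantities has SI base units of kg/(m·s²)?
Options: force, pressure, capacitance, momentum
Checking the SI base units of each option:
  force (F = ma): kg·m/s²  ✗
  pressure (P = F/A): kg/(m·s²)  ✓ matches
  capacitance (C = Q/V): s⁴·A²/(kg·m²)  ✗
  momentum (p = mv): kg·m/s  ✗

Only pressure has units kg/(m·s²).

Answer: pressure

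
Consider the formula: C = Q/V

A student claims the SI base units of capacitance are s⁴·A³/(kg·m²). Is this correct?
Units of each symbol in C = Q/V:
  Q (charge, in coulombs): s·A
  V (voltage, in volts): kg·m²/(s³·A)  → in the denominator, contributes s³·A/(kg·m²)

Multiplying the contributions: [s·A] · [s³·A/(kg·m²)]
Adding exponents of each base unit: kg: -1, m: -2, s: 4, A: 2
SI base units of capacitance: s⁴·A²/(kg·m²)

The claimed units s⁴·A³/(kg·m²) (exponents kg: -1, m: -2, s: 4, A: 3) do not match the derived units s⁴·A²/(kg·m²) (exponents kg: -1, m: -2, s: 4, A: 2), so the claim is incorrect.

Answer: No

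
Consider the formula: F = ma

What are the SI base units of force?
Units of each symbol in F = ma:
  m (mass): kg
  a (acceleration): m/s²

Multiplying the contributions: [kg] · [m/s²]
Adding exponents of each base unit: kg: 1, m: 1, s: -2
SI base units of force: kg·m/s²

Answer: kg·m/s²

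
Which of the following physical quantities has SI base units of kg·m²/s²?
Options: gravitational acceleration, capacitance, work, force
Checking the SI base units of each option:
  gravitational acceleration (g = GM/r²): m/s²  ✗
  capacitance (C = Q/V): s⁴·A²/(kg·m²)  ✗
  work (W = Fd): kg·m²/s²  ✓ matches
  force (F = ma): kg·m/s²  ✗

Only work has units kg·m²/s².

Answer: work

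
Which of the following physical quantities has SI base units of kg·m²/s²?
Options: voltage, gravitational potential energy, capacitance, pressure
Checking the SI base units of each option:
  voltage (V = IR): kg·m²/(s³·A)  ✗
  gravitational potential energy (U = -GMm/r): kg·m²/s²  ✓ matches
  capacitance (C = Q/V): s⁴·A²/(kg·m²)  ✗
  pressure (P = F/A): kg/(m·s²)  ✗

Only gravitational potential energy has units kg·m²/s².

Answer: gravitational potential energy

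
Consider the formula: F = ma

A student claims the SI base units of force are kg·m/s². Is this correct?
Units of each symbol in F = ma:
  m (mass): kg
  a (acceleration): m/s²

Multiplying the contributions: [kg] · [m/s²]
Adding exponents of each base unit: kg: 1, m: 1, s: -2
SI base units of force: kg·m/s²

The claimed units kg·m/s² match the derived units, so the claim is correct.

Answer: Yes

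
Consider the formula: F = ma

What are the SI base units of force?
Units of each symbol in F = ma:
  m (mass): kg
  a (acceleration): m/s²

Multiplying the contributions: [kg] · [m/s²]
Adding exponents of each base unit: kg: 1, m: 1, s: -2
SI base units of force: kg·m/s²

Answer: kg·m/s²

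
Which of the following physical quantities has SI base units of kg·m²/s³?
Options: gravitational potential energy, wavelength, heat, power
Checking the SI base units of each option:
  gravitational potential energy (U = -GMm/r): kg·m²/s²  ✗
  wavelength (λ = v/f): m  ✗
  heat (Q = mcΔT): kg·m²/s²  ✗
  power (P = W/t): kg·m²/s³  ✓ matches

Only power has units kg·m²/s³.

Answer: power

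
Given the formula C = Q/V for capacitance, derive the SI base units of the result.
Units of each symbol in C = Q/V:
  Q (charge, in coulombs): s·A
  V (voltage, in volts): kg·m²/(s³·A)  → in the denominator, contributes s³·A/(kg·m²)

Multiplying the contributions: [s·A] · [s³·A/(kg·m²)]
Adding exponents of each base unit: kg: -1, m: -2, s: 4, A: 2
SI base units of capacitance: s⁴·A²/(kg·m²)

Answer: s⁴·A²/(kg·m²)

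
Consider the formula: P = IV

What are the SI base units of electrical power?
Units of each symbol in P = IV:
  I (current): A
  V (voltage, in volts): kg·m²/(s³·A)

Multiplying the contributions: [A] · [kg·m²/(s³·A)]
Adding exponents of each base unit: kg: 1, m: 2, s: -3
SI base units of electrical power: kg·m²/s³

Answer: kg·m²/s³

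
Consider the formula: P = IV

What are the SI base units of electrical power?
Units of each symbol in P = IV:
  I (current): A
  V (voltage, in volts): kg·m²/(s³·A)

Multiplying the contributions: [A] · [kg·m²/(s³·A)]
Adding exponents of each base unit: kg: 1, m: 2, s: -3
SI base units of electrical power: kg·m²/s³

Answer: kg·m²/s³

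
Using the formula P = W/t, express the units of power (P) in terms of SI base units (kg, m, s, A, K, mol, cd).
Units of each symbol in P = W/t:
  W (work): kg·m²/s²
  t (time): s  → in the denominator, contributes 1/s

Multiplying the contributions: [kg·m²/s²] · [1/s]
Adding exponents of each base unit: kg: 1, m: 2, s: -3
SI base units of power: kg·m²/s³

Answer: kg·m²/s³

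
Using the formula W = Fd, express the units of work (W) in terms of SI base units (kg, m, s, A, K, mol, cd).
Units of each symbol in W = Fd:
  F (force): kg·m/s²
  d (displacement): m

Multiplying the contributions: [kg·m/s²] · [m]
Adding exponents of each base unit: kg: 1, m: 2, s: -2
SI base units of work: kg·m²/s²

Answer: kg·m²/s²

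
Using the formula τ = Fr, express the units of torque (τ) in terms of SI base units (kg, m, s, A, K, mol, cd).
Units of each symbol in τ = Fr:
  F (force): kg·m/s²
  r (lever arm): m

Multiplying the contributions: [kg·m/s²] · [m]
Adding exponents of each base unit: kg: 1, m: 2, s: -2
SI base units of torque: kg·m²/s²

Answer: kg·m²/s²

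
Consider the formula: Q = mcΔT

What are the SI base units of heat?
Units of each symbol in Q = mcΔT:
  m (mass): kg
  c (specific heat capacity, in J/(kg·K)): m²/(s²·K)
  ΔT (temperature change): K

Multiplying the contributions: [kg] · [m²/(s²·K)] · [K]
Adding exponents of each base unit: kg: 1, m: 2, s: -2
SI base units of heat: kg·m²/s²

Answer: kg·m²/s²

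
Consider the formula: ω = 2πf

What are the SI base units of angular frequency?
Units of each symbol in ω = 2πf:
  f (frequency): 1/s
  The factor 2π is dimensionless.

Multiplying the contributions: [1/s]
Adding exponents of each base unit: s: -1
SI base units of angular frequency: 1/s

Answer: 1/s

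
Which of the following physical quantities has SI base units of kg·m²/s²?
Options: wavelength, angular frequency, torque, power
Checking the SI base units of each option:
  wavelength (λ = v/f): m  ✗
  angular frequency (ω = 2πf): 1/s  ✗
  torque (τ = Fr): kg·m²/s²  ✓ matches
  power (P = W/t): kg·m²/s³  ✗

Only torque has units kg·m²/s².

Answer: torque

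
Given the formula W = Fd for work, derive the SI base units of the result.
Units of each symbol in W = Fd:
  F (force): kg·m/s²
  d (displacement): m

Multiplying the contributions: [kg·m/s²] · [m]
Adding exponents of each base unit: kg: 1, m: 2, s: -2
SI base units of work: kg·m²/s²

Answer: kg·m²/s²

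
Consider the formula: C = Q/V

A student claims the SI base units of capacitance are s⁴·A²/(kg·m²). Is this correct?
Units of each symbol in C = Q/V:
  Q (charge, in coulombs): s·A
  V (voltage, in volts): kg·m²/(s³·A)  → in the denominator, contributes s³·A/(kg·m²)

Multiplying the contributions: [s·A] · [s³·A/(kg·m²)]
Adding exponents of each base unit: kg: -1, m: -2, s: 4, A: 2
SI base units of capacitance: s⁴·A²/(kg·m²)

The claimed units s⁴·A²/(kg·m²) match the derived units, so the claim is correct.

Answer: Yes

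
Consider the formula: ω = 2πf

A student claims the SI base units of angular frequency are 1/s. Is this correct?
Units of each symbol in ω = 2πf:
  f (frequency): 1/s
  The factor 2π is dimensionless.

Multiplying the contributions: [1/s]
Adding exponents of each base unit: s: -1
SI base units of angular frequency: 1/s

The claimed units 1/s match the derived units, so the claim is correct.

Answer: Yes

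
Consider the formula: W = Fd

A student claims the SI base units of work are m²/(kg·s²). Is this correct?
Units of each symbol in W = Fd:
  F (force): kg·m/s²
  d (displacement): m

Multiplying the contributions: [kg·m/s²] · [m]
Adding exponents of each base unit: kg: 1, m: 2, s: -2
SI base units of work: kg·m²/s²

The claimed units m²/(kg·s²) (exponents kg: -1, m: 2, s: -2) do not match the derived units kg·m²/s² (exponents kg: 1, m: 2, s: -2), so the claim is incorrect.

Answer: No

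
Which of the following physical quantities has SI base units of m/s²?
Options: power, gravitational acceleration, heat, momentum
Checking the SI base units of each option:
  power (P = W/t): kg·m²/s³  ✗
  gravitational acceleration (g = GM/r²): m/s²  ✓ matches
  heat (Q = mcΔT): kg·m²/s²  ✗
  momentum (p = mv): kg·m/s  ✗

Only gravitational acceleration has units m/s².

Answer: gravitational acceleration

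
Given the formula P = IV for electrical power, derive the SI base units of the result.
Units of each symbol in P = IV:
  I (current): A
  V (voltage, in volts): kg·m²/(s³·A)

Multiplying the contributions: [A] · [kg·m²/(s³·A)]
Adding exponents of each base unit: kg: 1, m: 2, s: -3
SI base units of electrical power: kg·m²/s³

Answer: kg·m²/s³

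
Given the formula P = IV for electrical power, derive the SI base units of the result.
Units of each symbol in P = IV:
  I (current): A
  V (voltage, in volts): kg·m²/(s³·A)

Multiplying the contributions: [A] · [kg·m²/(s³·A)]
Adding exponents of each base unit: kg: 1, m: 2, s: -3
SI base units of electrical power: kg·m²/s³

Answer: kg·m²/s³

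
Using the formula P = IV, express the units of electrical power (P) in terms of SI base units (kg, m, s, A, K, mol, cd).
Units of each symbol in P = IV:
  I (current): A
  V (voltage, in volts): kg·m²/(s³·A)

Multiplying the contributions: [A] · [kg·m²/(s³·A)]
Adding exponents of each base unit: kg: 1, m: 2, s: -3
SI base units of electrical power: kg·m²/s³

Answer: kg·m²/s³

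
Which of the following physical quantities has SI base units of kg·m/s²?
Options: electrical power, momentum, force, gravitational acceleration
Checking the SI base units of each option:
  electrical power (P = IV): kg·m²/s³  ✗
  momentum (p = mv): kg·m/s  ✗
  force (F = ma): kg·m/s²  ✓ matches
  gravitational acceleration (g = GM/r²): m/s²  ✗

Only force has units kg·m/s².

Answer: force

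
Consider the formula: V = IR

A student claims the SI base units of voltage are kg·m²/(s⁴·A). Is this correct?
Units of each symbol in V = IR:
  I (current): A
  R (resistance, in ohms): kg·m²/(s³·A²)

Multiplying the contributions: [A] · [kg·m²/(s³·A²)]
Adding exponents of each base unit: kg: 1, m: 2, s: -3, A: -1
SI base units of voltage: kg·m²/(s³·A)

The claimed units kg·m²/(s⁴·A) (exponents kg: 1, m: 2, s: -4, A: -1) do not match the derived units kg·m²/(s³·A) (exponents kg: 1, m: 2, s: -3, A: -1), so the claim is incorrect.

Answer: No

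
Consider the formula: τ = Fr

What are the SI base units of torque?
Units of each symbol in τ = Fr:
  F (force): kg·m/s²
  r (lever arm): m

Multiplying the contributions: [kg·m/s²] · [m]
Adding exponents of each base unit: kg: 1, m: 2, s: -2
SI base units of torque: kg·m²/s²

Answer: kg·m²/s²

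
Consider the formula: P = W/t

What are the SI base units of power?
Units of each symbol in P = W/t:
  W (work): kg·m²/s²
  t (time): s  → in the denominator, contributes 1/s

Multiplying the contributions: [kg·m²/s²] · [1/s]
Adding exponents of each base unit: kg: 1, m: 2, s: -3
SI base units of power: kg·m²/s³

Answer: kg·m²/s³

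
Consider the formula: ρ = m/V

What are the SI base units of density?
Units of each symbol in ρ = m/V:
  m (mass): kg
  V (volume): m³  → in the denominator, contributes 1/m³

Multiplying the contributions: [kg] · [1/m³]
Adding exponents of each base unit: kg: 1, m: -3
SI base units of density: kg/m³

Answer: kg/m³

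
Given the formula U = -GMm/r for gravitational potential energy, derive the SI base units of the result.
Units of each symbol in U = -GMm/r:
  G (gravitational constant): m³/(kg·s²)
  M (mass): kg
  m (mass): kg
  r (distance): m  → in the denominator, contributes 1/m
  The minus sign does not affect the units.

Multiplying the contributions: [m³/(kg·s²)] · [kg] · [kg] · [1/m]
Adding exponents of each base unit: kg: 1, m: 2, s: -2
SI base units of gravitational potential energy: kg·m²/s²

Answer: kg·m²/s²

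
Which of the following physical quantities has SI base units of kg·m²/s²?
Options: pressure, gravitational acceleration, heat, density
Checking the SI base units of each option:
  pressure (P = F/A): kg/(m·s²)  ✗
  gravitational acceleration (g = GM/r²): m/s²  ✗
  heat (Q = mcΔT): kg·m²/s²  ✓ matches
  density (ρ = m/V): kg/m³  ✗

Only heat has units kg·m²/s².

Answer: heat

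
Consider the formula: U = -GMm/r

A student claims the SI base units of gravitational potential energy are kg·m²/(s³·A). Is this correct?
Units of each symbol in U = -GMm/r:
  G (gravitational constant): m³/(kg·s²)
  M (mass): kg
  m (mass): kg
  r (distance): m  → in the denominator, contributes 1/m
  The minus sign does not affect the units.

Multiplying the contributions: [m³/(kg·s²)] · [kg] · [kg] · [1/m]
Adding exponents of each base unit: kg: 1, m: 2, s: -2
SI base units of gravitational potential energy: kg·m²/s²

The claimed units kg·m²/(s³·A) (exponents kg: 1, m: 2, s: -3, A: -1) do not match the derived units kg·m²/s² (exponents kg: 1, m: 2, s: -2), so the claim is incorrect.

Answer: No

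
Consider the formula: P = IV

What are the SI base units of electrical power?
Units of each symbol in P = IV:
  I (current): A
  V (voltage, in volts): kg·m²/(s³·A)

Multiplying the contributions: [A] · [kg·m²/(s³·A)]
Adding exponents of each base unit: kg: 1, m: 2, s: -3
SI base units of electrical power: kg·m²/s³

Answer: kg·m²/s³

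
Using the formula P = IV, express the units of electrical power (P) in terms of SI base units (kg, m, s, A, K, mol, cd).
Units of each symbol in P = IV:
  I (current): A
  V (voltage, in volts): kg·m²/(s³·A)

Multiplying the contributions: [A] · [kg·m²/(s³·A)]
Adding exponents of each base unit: kg: 1, m: 2, s: -3
SI base units of electrical power: kg·m²/s³

Answer: kg·m²/s³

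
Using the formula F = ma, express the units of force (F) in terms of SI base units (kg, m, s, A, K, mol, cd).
Units of each symbol in F = ma:
  m (mass): kg
  a (acceleration): m/s²

Multiplying the contributions: [kg] · [m/s²]
Adding exponents of each base unit: kg: 1, m: 1, s: -2
SI base units of force: kg·m/s²

Answer: kg·m/s²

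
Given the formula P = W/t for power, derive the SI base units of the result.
Units of each symbol in P = W/t:
  W (work): kg·m²/s²
  t (time): s  → in the denominator, contributes 1/s

Multiplying the contributions: [kg·m²/s²] · [1/s]
Adding exponents of each base unit: kg: 1, m: 2, s: -3
SI base units of power: kg·m²/s³

Answer: kg·m²/s³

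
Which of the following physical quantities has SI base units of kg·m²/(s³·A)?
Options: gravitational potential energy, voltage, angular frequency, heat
Checking the SI base units of each option:
  gravitational potential energy (U = -GMm/r): kg·m²/s²  ✗
  voltage (V = IR): kg·m²/(s³·A)  ✓ matches
  angular frequency (ω = 2πf): 1/s  ✗
  heat (Q = mcΔT): kg·m²/s²  ✗

Only voltage has units kg·m²/(s³·A).

Answer: voltage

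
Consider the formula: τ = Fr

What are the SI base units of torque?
Units of each symbol in τ = Fr:
  F (force): kg·m/s²
  r (lever arm): m

Multiplying the contributions: [kg·m/s²] · [m]
Adding exponents of each base unit: kg: 1, m: 2, s: -2
SI base units of torque: kg·m²/s²

Answer: kg·m²/s²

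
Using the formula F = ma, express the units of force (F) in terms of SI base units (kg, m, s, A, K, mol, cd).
Units of each symbol in F = ma:
  m (mass): kg
  a (acceleration): m/s²

Multiplying the contributions: [kg] · [m/s²]
Adding exponents of each base unit: kg: 1, m: 1, s: -2
SI base units of force: kg·m/s²

Answer: kg·m/s²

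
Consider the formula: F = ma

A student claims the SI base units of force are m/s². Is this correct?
Units of each symbol in F = ma:
  m (mass): kg
  a (acceleration): m/s²

Multiplying the contributions: [kg] · [m/s²]
Adding exponents of each base unit: kg: 1, m: 1, s: -2
SI base units of force: kg·m/s²

The claimed units m/s² (exponents m: 1, s: -2) do not match the derived units kg·m/s² (exponents kg: 1, m: 1, s: -2), so the claim is incorrect.

Answer: No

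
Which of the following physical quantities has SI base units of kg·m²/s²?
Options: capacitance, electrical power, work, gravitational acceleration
Checking the SI base units of each option:
  capacitance (C = Q/V): s⁴·A²/(kg·m²)  ✗
  electrical power (P = IV): kg·m²/s³  ✗
  work (W = Fd): kg·m²/s²  ✓ matches
  gravitational acceleration (g = GM/r²): m/s²  ✗

Only work has units kg·m²/s².

Answer: work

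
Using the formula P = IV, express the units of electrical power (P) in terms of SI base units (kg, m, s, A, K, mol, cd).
Units of each symbol in P = IV:
  I (current): A
  V (voltage, in volts): kg·m²/(s³·A)

Multiplying the contributions: [A] · [kg·m²/(s³·A)]
Adding exponents of each base unit: kg: 1, m: 2, s: -3
SI base units of electrical power: kg·m²/s³

Answer: kg·m²/s³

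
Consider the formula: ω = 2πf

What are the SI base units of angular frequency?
Units of each symbol in ω = 2πf:
  f (frequency): 1/s
  The factor 2π is dimensionless.

Multiplying the contributions: [1/s]
Adding exponents of each base unit: s: -1
SI base units of angular frequency: 1/s

Answer: 1/s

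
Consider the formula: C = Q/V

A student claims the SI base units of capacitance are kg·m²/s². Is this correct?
Units of each symbol in C = Q/V:
  Q (charge, in coulombs): s·A
  V (voltage, in volts): kg·m²/(s³·A)  → in the denominator, contributes s³·A/(kg·m²)

Multiplying the contributions: [s·A] · [s³·A/(kg·m²)]
Adding exponents of each base unit: kg: -1, m: -2, s: 4, A: 2
SI base units of capacitance: s⁴·A²/(kg·m²)

The claimed units kg·m²/s² (exponents kg: 1, m: 2, s: -2) do not match the derived units s⁴·A²/(kg·m²) (exponents kg: -1, m: -2, s: 4, A: 2), so the claim is incorrect.

Answer: No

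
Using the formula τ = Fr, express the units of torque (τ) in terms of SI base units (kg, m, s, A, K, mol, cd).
Units of each symbol in τ = Fr:
  F (force): kg·m/s²
  r (lever arm): m

Multiplying the contributions: [kg·m/s²] · [m]
Adding exponents of each base unit: kg: 1, m: 2, s: -2
SI base units of torque: kg·m²/s²

Answer: kg·m²/s²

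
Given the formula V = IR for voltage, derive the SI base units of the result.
Units of each symbol in V = IR:
  I (current): A
  R (resistance, in ohms): kg·m²/(s³·A²)

Multiplying the contributions: [A] · [kg·m²/(s³·A²)]
Adding exponents of each base unit: kg: 1, m: 2, s: -3, A: -1
SI base units of voltage: kg·m²/(s³·A)

Answer: kg·m²/(s³·A)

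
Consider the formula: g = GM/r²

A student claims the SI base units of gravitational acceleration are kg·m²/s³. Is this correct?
Units of each symbol in g = GM/r²:
  G (gravitational constant): m³/(kg·s²)
  M (mass): kg
  r (distance): m  → to the power 2 in the denominator, contributes 1/m²

Multiplying the contributions: [m³/(kg·s²)] · [kg] · [1/m²]
Adding exponents of each base unit: m: 1, s: -2
SI base units of gravitational acceleration: m/s²

The claimed units kg·m²/s³ (exponents kg: 1, m: 2, s: -3) do not match the derived units m/s² (exponents m: 1, s: -2), so the claim is incorrect.

Answer: No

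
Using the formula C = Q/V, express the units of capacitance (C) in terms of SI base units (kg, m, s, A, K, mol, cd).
Units of each symbol in C = Q/V:
  Q (charge, in coulombs): s·A
  V (voltage, in volts): kg·m²/(s³·A)  → in the denominator, contributes s³·A/(kg·m²)

Multiplying the contributions: [s·A] · [s³·A/(kg·m²)]
Adding exponents of each base unit: kg: -1, m: -2, s: 4, A: 2
SI base units of capacitance: s⁴·A²/(kg·m²)

Answer: s⁴·A²/(kg·m²)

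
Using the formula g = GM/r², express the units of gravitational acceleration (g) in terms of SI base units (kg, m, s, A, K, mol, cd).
Units of each symbol in g = GM/r²:
  G (gravitational constant): m³/(kg·s²)
  M (mass): kg
  r (distance): m  → to the power 2 in the denominator, contributes 1/m²

Multiplying the contributions: [m³/(kg·s²)] · [kg] · [1/m²]
Adding exponents of each base unit: m: 1, s: -2
SI base units of gravitational acceleration: m/s²

Answer: m/s²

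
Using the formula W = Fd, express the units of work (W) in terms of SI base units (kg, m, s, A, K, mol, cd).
Units of each symbol in W = Fd:
  F (force): kg·m/s²
  d (displacement): m

Multiplying the contributions: [kg·m/s²] · [m]
Adding exponents of each base unit: kg: 1, m: 2, s: -2
SI base units of work: kg·m²/s²

Answer: kg·m²/s²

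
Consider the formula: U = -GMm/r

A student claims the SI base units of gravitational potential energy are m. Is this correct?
Units of each symbol in U = -GMm/r:
  G (gravitational constant): m³/(kg·s²)
  M (mass): kg
  m (mass): kg
  r (distance): m  → in the denominator, contributes 1/m
  The minus sign does not affect the units.

Multiplying the contributions: [m³/(kg·s²)] · [kg] · [kg] · [1/m]
Adding exponents of each base unit: kg: 1, m: 2, s: -2
SI base units of gravitational potential energy: kg·m²/s²

The claimed units m (exponents m: 1) do not match the derived units kg·m²/s² (exponents kg: 1, m: 2, s: -2), so the claim is incorrect.

Answer: No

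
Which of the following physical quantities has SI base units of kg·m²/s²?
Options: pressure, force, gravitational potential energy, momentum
Checking the SI base units of each option:
  pressure (P = F/A): kg/(m·s²)  ✗
  force (F = ma): kg·m/s²  ✗
  gravitational potential energy (U = -GMm/r): kg·m²/s²  ✓ matches
  momentum (p = mv): kg·m/s  ✗

Only gravitational potential energy has units kg·m²/s².

Answer: gravitational potential energy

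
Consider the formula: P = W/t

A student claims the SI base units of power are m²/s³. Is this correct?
Units of each symbol in P = W/t:
  W (work): kg·m²/s²
  t (time): s  → in the denominator, contributes 1/s

Multiplying the contributions: [kg·m²/s²] · [1/s]
Adding exponents of each base unit: kg: 1, m: 2, s: -3
SI base units of power: kg·m²/s³

The claimed units m²/s³ (exponents m: 2, s: -3) do not match the derived units kg·m²/s³ (exponents kg: 1, m: 2, s: -3), so the claim is incorrect.

Answer: No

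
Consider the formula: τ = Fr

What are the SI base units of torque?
Units of each symbol in τ = Fr:
  F (force): kg·m/s²
  r (lever arm): m

Multiplying the contributions: [kg·m/s²] · [m]
Adding exponents of each base unit: kg: 1, m: 2, s: -2
SI base units of torque: kg·m²/s²

Answer: kg·m²/s²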